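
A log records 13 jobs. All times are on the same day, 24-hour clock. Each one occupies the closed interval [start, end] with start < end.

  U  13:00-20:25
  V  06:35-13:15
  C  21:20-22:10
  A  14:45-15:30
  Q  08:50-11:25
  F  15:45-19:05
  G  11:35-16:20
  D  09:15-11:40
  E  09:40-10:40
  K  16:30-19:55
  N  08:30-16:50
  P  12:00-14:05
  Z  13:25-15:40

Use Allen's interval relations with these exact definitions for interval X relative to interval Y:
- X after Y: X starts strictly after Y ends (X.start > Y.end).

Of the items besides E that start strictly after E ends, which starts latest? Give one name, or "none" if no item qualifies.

C

Target E = [09:40, 10:40].
A [14:45, 15:30] → after → candidate.
C [21:20, 22:10] → after → candidate.
D [09:15, 11:40] → contains → excluded.
F [15:45, 19:05] → after → candidate.
G [11:35, 16:20] → after → candidate.
K [16:30, 19:55] → after → candidate.
N [08:30, 16:50] → contains → excluded.
P [12:00, 14:05] → after → candidate.
Q [08:50, 11:25] → contains → excluded.
U [13:00, 20:25] → after → candidate.
V [06:35, 13:15] → contains → excluded.
Z [13:25, 15:40] → after → candidate.
Among candidates, latest start is 21:20 → C.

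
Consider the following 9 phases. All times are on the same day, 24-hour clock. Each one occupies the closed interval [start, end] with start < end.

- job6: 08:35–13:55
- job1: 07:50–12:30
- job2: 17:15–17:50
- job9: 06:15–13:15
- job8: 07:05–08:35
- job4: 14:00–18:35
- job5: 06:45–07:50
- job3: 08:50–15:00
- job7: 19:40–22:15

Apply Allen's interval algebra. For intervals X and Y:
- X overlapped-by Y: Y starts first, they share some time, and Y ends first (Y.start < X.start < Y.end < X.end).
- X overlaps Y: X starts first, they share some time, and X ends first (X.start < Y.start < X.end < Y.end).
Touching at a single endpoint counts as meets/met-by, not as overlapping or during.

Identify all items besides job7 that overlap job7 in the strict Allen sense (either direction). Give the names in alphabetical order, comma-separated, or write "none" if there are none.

Target job7 = [19:40, 22:15].
job1 [07:50, 12:30] → before → no.
job2 [17:15, 17:50] → before → no.
job3 [08:50, 15:00] → before → no.
job4 [14:00, 18:35] → before → no.
job5 [06:45, 07:50] → before → no.
job6 [08:35, 13:55] → before → no.
job8 [07:05, 08:35] → before → no.
job9 [06:15, 13:15] → before → no.
Result: none.

none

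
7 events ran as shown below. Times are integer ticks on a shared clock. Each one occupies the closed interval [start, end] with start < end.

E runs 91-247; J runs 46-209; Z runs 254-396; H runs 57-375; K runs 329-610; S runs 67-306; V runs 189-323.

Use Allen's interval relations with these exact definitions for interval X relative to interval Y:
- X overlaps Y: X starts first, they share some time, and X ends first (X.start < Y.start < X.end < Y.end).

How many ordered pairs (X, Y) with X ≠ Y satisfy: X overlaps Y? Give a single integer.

Checking all 42 ordered pairs for relation 'overlaps'; matching pairs in alphabetical order:
(E, V): E overlaps V ✓
(H, K): H overlaps K ✓
(H, Z): H overlaps Z ✓
(J, E): J overlaps E ✓
(J, H): J overlaps H ✓
(J, S): J overlaps S ✓
(J, V): J overlaps V ✓
(S, V): S overlaps V ✓
(S, Z): S overlaps Z ✓
(V, Z): V overlaps Z ✓
(Z, K): Z overlaps K ✓
Count: 11.

11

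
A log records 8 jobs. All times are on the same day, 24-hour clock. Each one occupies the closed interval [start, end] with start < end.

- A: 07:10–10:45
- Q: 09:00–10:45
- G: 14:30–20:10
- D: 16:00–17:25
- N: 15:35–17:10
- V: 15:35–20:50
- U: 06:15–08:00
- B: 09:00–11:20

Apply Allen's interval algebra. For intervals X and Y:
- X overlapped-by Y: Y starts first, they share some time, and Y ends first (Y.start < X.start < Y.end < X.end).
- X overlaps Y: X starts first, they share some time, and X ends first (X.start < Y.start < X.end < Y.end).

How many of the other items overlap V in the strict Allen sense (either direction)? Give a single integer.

Target V = [15:35, 20:50].
A [07:10, 10:45] → before → no.
B [09:00, 11:20] → before → no.
D [16:00, 17:25] → during → no.
G [14:30, 20:10] → overlaps → counts.
N [15:35, 17:10] → starts → no.
Q [09:00, 10:45] → before → no.
U [06:15, 08:00] → before → no.
Total: 1.

1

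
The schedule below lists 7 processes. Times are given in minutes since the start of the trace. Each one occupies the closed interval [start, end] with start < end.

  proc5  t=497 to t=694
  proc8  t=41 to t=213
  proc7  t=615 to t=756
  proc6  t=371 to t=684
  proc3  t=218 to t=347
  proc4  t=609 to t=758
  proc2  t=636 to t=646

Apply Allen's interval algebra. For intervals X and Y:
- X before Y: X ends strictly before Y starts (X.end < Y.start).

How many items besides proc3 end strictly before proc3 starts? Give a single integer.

1

Target proc3 = [t=218, t=347].
proc2 [t=636, t=646] → after → no.
proc4 [t=609, t=758] → after → no.
proc5 [t=497, t=694] → after → no.
proc6 [t=371, t=684] → after → no.
proc7 [t=615, t=756] → after → no.
proc8 [t=41, t=213] → before → counts.
Total: 1.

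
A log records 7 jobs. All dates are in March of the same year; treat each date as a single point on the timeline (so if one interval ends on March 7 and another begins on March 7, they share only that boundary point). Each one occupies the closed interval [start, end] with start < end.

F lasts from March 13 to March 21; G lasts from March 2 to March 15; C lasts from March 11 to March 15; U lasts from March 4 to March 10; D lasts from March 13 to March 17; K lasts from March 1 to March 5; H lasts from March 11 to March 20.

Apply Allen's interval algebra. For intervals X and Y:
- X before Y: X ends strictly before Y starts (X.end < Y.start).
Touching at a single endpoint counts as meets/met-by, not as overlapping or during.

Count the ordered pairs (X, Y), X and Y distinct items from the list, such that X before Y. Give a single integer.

8

Checking all 42 ordered pairs for relation 'before'; matching pairs in alphabetical order:
(K, C): K before C ✓
(K, D): K before D ✓
(K, F): K before F ✓
(K, H): K before H ✓
(U, C): U before C ✓
(U, D): U before D ✓
(U, F): U before F ✓
(U, H): U before H ✓
Count: 8.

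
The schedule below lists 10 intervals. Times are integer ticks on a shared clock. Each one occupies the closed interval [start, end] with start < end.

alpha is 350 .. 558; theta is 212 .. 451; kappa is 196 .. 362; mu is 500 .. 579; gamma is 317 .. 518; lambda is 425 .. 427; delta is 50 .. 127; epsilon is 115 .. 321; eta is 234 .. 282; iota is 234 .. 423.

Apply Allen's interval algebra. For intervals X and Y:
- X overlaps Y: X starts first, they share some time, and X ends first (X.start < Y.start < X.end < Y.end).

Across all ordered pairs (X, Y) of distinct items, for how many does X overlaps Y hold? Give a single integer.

Checking all 90 ordered pairs for relation 'overlaps'; matching pairs in alphabetical order:
(alpha, mu): alpha overlaps mu ✓
(delta, epsilon): delta overlaps epsilon ✓
(epsilon, gamma): epsilon overlaps gamma ✓
(epsilon, iota): epsilon overlaps iota ✓
(epsilon, kappa): epsilon overlaps kappa ✓
(epsilon, theta): epsilon overlaps theta ✓
(gamma, alpha): gamma overlaps alpha ✓
(gamma, mu): gamma overlaps mu ✓
(iota, alpha): iota overlaps alpha ✓
(iota, gamma): iota overlaps gamma ✓
(kappa, alpha): kappa overlaps alpha ✓
(kappa, gamma): kappa overlaps gamma ✓
(kappa, iota): kappa overlaps iota ✓
(kappa, theta): kappa overlaps theta ✓
(theta, alpha): theta overlaps alpha ✓
(theta, gamma): theta overlaps gamma ✓
Count: 16.

16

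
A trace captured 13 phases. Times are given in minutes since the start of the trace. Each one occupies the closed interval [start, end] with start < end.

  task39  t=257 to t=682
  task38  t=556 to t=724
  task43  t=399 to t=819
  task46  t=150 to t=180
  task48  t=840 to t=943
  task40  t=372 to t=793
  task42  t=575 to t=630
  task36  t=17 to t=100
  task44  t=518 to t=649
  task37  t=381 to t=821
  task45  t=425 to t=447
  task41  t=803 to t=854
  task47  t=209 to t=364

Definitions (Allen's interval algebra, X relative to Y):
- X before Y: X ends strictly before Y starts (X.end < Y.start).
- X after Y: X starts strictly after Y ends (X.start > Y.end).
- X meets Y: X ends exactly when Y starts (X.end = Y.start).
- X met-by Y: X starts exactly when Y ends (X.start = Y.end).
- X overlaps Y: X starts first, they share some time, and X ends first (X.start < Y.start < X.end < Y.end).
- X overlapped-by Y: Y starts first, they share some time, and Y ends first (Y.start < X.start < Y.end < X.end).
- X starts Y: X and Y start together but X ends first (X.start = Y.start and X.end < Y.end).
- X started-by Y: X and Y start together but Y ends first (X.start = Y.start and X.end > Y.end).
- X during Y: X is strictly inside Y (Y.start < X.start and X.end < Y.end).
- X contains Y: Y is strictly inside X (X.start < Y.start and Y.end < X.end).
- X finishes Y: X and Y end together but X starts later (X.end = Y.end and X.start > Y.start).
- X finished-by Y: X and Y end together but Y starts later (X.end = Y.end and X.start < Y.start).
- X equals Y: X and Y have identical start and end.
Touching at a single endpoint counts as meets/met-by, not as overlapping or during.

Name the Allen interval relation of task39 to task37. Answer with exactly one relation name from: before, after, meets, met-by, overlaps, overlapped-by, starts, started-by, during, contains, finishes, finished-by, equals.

overlaps

task39 = [t=257, t=682]; task37 = [t=381, t=821].
Compare endpoints: task39.start < task37.start, task39.start < task37.end, task39.end > task37.start, task39.end < task37.end.
That pattern is 'overlaps'.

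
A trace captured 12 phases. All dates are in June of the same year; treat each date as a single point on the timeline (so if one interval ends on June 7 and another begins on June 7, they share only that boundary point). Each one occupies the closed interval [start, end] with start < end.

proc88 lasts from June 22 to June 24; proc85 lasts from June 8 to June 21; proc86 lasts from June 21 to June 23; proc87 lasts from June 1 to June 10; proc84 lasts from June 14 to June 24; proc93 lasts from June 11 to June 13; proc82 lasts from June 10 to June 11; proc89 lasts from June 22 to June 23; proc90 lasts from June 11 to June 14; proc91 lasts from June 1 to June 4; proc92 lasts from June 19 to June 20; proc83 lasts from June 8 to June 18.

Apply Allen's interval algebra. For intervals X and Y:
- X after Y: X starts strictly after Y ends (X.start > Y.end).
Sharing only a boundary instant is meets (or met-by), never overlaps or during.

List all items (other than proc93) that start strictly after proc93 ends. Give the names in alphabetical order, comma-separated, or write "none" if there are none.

Target proc93 = [June 11, June 13].
proc82 [June 10, June 11] → meets → no.
proc83 [June 8, June 18] → contains → no.
proc84 [June 14, June 24] → after → yes.
proc85 [June 8, June 21] → contains → no.
proc86 [June 21, June 23] → after → yes.
proc87 [June 1, June 10] → before → no.
proc88 [June 22, June 24] → after → yes.
proc89 [June 22, June 23] → after → yes.
proc90 [June 11, June 14] → started-by → no.
proc91 [June 1, June 4] → before → no.
proc92 [June 19, June 20] → after → yes.
Result: proc84, proc86, proc88, proc89, proc92.

proc84, proc86, proc88, proc89, proc92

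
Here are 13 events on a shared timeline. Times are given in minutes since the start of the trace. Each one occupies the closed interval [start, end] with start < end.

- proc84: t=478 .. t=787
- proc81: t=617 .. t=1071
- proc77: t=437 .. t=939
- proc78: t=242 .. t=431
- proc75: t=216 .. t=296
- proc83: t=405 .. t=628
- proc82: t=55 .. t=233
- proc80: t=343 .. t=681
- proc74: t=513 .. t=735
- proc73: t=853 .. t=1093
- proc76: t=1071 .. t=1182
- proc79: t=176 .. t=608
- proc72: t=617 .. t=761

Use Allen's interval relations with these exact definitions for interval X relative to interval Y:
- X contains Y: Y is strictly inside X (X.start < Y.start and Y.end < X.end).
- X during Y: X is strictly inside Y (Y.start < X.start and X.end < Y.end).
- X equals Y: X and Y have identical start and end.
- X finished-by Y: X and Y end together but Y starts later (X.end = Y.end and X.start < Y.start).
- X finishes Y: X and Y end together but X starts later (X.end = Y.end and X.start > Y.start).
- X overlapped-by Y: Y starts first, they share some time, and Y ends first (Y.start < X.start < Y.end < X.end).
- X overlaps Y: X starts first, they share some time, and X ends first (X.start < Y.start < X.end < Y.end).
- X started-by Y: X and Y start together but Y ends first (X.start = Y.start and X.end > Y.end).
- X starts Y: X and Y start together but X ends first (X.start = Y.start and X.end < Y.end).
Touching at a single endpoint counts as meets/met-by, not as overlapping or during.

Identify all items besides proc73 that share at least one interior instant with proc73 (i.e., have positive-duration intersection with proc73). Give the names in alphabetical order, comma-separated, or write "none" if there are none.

proc76, proc77, proc81

Target proc73 = [t=853, t=1093].
proc72 [t=617, t=761] → before → no.
proc74 [t=513, t=735] → before → no.
proc75 [t=216, t=296] → before → no.
proc76 [t=1071, t=1182] → overlapped-by → yes.
proc77 [t=437, t=939] → overlaps → yes.
proc78 [t=242, t=431] → before → no.
proc79 [t=176, t=608] → before → no.
proc80 [t=343, t=681] → before → no.
proc81 [t=617, t=1071] → overlaps → yes.
proc82 [t=55, t=233] → before → no.
proc83 [t=405, t=628] → before → no.
proc84 [t=478, t=787] → before → no.
Result: proc76, proc77, proc81.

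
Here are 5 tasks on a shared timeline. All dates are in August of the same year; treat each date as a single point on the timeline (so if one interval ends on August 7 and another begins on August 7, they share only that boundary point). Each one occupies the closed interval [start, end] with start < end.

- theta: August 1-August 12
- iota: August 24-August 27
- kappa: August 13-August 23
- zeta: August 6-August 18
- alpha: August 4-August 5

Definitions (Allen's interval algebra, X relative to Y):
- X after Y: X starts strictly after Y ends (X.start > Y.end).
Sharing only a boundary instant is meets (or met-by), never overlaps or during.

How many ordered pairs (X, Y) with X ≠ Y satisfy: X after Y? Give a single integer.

7

Checking all 20 ordered pairs for relation 'after'; matching pairs in alphabetical order:
(iota, alpha): iota after alpha ✓
(iota, kappa): iota after kappa ✓
(iota, theta): iota after theta ✓
(iota, zeta): iota after zeta ✓
(kappa, alpha): kappa after alpha ✓
(kappa, theta): kappa after theta ✓
(zeta, alpha): zeta after alpha ✓
Count: 7.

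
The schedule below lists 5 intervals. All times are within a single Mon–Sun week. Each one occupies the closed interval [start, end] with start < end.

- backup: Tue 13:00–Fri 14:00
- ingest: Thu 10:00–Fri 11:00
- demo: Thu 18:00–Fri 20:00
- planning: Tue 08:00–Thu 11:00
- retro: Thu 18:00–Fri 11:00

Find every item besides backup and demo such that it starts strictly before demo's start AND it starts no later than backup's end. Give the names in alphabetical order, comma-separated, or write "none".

Conditions: its start is strictly before demo's start (X.start < Thu 18:00) AND its start is no later than backup's end (X.start <= Fri 14:00).
ingest: start Thu 10:00 < Thu 18:00? ✓; start Thu 10:00 <= Fri 14:00? ✓ → yes.
planning: start Tue 08:00 < Thu 18:00? ✓; start Tue 08:00 <= Fri 14:00? ✓ → yes.
retro: start Thu 18:00 < Thu 18:00? ✗; start Thu 18:00 <= Fri 14:00? ✓ → no.
Result: ingest, planning.

ingest, planning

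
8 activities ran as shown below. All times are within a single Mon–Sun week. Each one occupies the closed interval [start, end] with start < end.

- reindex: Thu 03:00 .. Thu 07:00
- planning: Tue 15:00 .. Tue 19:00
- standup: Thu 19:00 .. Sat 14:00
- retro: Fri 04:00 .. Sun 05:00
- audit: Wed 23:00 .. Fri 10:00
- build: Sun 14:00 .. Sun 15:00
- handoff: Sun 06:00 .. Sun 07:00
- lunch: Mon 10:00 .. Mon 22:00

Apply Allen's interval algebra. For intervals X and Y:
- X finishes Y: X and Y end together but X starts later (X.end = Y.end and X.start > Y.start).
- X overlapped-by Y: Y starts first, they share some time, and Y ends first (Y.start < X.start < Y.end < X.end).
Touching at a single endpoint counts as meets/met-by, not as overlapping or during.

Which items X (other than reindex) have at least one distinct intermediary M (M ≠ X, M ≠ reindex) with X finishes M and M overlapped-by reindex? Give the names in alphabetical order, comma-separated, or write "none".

Target reindex = [Thu 03:00, Thu 07:00].
Intermediaries M with M overlapped-by reindex: none.
Union: none.

none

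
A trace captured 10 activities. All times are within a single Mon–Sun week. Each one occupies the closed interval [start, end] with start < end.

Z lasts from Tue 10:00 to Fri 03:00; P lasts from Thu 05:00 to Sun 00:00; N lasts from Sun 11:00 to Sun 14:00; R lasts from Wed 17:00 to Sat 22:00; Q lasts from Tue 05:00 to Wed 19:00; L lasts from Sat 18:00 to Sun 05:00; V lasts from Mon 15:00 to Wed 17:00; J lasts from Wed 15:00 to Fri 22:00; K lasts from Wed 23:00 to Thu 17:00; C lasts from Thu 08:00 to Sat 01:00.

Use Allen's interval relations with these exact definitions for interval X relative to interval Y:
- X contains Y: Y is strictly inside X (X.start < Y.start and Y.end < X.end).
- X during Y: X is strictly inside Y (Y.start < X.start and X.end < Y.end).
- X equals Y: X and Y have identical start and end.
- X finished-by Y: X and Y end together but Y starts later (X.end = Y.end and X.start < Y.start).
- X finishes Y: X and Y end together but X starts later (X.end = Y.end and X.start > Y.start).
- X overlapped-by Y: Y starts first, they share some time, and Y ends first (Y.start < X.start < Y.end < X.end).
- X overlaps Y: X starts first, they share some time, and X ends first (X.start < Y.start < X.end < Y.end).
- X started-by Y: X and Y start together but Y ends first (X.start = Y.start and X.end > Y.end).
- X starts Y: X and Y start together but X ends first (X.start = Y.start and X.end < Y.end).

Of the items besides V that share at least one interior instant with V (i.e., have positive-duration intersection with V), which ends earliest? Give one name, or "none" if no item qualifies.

Q

Target V = [Mon 15:00, Wed 17:00].
C [Thu 08:00, Sat 01:00] → after → excluded.
J [Wed 15:00, Fri 22:00] → overlapped-by → candidate.
K [Wed 23:00, Thu 17:00] → after → excluded.
L [Sat 18:00, Sun 05:00] → after → excluded.
N [Sun 11:00, Sun 14:00] → after → excluded.
P [Thu 05:00, Sun 00:00] → after → excluded.
Q [Tue 05:00, Wed 19:00] → overlapped-by → candidate.
R [Wed 17:00, Sat 22:00] → met-by → excluded.
Z [Tue 10:00, Fri 03:00] → overlapped-by → candidate.
Among candidates, earliest end is Wed 19:00 → Q.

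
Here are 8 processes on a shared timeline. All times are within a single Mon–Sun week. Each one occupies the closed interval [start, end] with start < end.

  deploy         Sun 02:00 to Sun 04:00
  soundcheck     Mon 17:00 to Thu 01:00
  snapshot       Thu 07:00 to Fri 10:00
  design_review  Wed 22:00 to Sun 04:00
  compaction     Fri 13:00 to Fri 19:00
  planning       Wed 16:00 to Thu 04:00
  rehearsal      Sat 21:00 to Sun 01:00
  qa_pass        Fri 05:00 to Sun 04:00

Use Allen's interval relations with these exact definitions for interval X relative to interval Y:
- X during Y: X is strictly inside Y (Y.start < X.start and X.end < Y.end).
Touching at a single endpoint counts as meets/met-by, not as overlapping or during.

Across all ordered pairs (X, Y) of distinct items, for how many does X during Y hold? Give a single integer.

5

Checking all 56 ordered pairs for relation 'during'; matching pairs in alphabetical order:
(compaction, design_review): compaction during design_review ✓
(compaction, qa_pass): compaction during qa_pass ✓
(rehearsal, design_review): rehearsal during design_review ✓
(rehearsal, qa_pass): rehearsal during qa_pass ✓
(snapshot, design_review): snapshot during design_review ✓
Count: 5.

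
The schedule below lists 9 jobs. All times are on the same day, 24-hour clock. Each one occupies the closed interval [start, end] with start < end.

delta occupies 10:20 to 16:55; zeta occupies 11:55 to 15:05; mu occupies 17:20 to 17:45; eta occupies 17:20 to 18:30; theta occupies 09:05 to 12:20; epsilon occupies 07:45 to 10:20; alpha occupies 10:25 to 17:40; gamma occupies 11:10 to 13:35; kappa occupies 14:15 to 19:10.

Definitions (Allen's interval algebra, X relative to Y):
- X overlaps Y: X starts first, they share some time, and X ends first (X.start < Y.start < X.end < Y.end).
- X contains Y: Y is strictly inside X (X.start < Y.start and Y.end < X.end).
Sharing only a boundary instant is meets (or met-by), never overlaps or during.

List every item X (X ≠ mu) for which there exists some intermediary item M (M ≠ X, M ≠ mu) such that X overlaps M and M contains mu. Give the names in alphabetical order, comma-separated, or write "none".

Target mu = [17:20, 17:45].
Intermediaries M with M contains mu: kappa.
Via kappa — items with X overlaps kappa: alpha, delta, zeta.
Union: alpha, delta, zeta.

alpha, delta, zeta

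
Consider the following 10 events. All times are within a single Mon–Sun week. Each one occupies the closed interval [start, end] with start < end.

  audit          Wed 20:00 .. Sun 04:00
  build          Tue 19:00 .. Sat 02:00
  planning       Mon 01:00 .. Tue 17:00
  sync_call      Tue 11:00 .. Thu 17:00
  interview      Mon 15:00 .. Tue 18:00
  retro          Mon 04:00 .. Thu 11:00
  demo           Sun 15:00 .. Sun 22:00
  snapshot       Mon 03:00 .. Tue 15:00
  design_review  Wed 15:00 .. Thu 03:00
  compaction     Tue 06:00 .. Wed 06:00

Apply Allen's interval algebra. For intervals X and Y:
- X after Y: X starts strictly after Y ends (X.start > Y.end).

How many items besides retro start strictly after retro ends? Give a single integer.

Target retro = [Mon 04:00, Thu 11:00].
audit [Wed 20:00, Sun 04:00] → overlapped-by → no.
build [Tue 19:00, Sat 02:00] → overlapped-by → no.
compaction [Tue 06:00, Wed 06:00] → during → no.
demo [Sun 15:00, Sun 22:00] → after → counts.
design_review [Wed 15:00, Thu 03:00] → during → no.
interview [Mon 15:00, Tue 18:00] → during → no.
planning [Mon 01:00, Tue 17:00] → overlaps → no.
snapshot [Mon 03:00, Tue 15:00] → overlaps → no.
sync_call [Tue 11:00, Thu 17:00] → overlapped-by → no.
Total: 1.

1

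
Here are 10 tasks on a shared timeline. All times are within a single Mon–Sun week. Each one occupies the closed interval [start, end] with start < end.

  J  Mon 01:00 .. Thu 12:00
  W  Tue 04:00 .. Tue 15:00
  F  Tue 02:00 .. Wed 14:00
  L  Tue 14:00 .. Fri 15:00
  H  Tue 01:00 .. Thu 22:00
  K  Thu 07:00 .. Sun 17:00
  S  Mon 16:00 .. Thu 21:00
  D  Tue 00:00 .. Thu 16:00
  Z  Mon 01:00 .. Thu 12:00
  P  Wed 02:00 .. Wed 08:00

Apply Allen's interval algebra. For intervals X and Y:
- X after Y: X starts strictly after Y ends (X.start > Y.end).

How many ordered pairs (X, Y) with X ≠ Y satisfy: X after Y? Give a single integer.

Checking all 90 ordered pairs for relation 'after'; matching pairs in alphabetical order:
(K, F): K after F ✓
(K, P): K after P ✓
(K, W): K after W ✓
(P, W): P after W ✓
Count: 4.

4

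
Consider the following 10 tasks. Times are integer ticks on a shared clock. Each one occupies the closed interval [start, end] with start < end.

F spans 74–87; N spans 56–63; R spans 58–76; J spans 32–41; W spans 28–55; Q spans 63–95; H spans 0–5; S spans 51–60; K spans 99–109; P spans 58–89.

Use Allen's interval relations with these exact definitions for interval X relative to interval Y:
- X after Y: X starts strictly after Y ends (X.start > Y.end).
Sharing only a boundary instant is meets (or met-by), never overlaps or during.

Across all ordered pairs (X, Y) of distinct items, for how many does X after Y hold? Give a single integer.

31

Checking all 90 ordered pairs for relation 'after'; matching pairs in alphabetical order:
(F, H): F after H ✓
(F, J): F after J ✓
(F, N): F after N ✓
(F, S): F after S ✓
(F, W): F after W ✓
(J, H): J after H ✓
(K, F): K after F ✓
(K, H): K after H ✓
(K, J): K after J ✓
(K, N): K after N ✓
(K, P): K after P ✓
(K, Q): K after Q ✓
(K, R): K after R ✓
(K, S): K after S ✓
(K, W): K after W ✓
(N, H): N after H ✓
(N, J): N after J ✓
(N, W): N after W ✓
(P, H): P after H ✓
(P, J): P after J ✓
(P, W): P after W ✓
(Q, H): Q after H ✓
(Q, J): Q after J ✓
(Q, S): Q after S ✓
... plus 7 further pairs not listed.
Count: 31.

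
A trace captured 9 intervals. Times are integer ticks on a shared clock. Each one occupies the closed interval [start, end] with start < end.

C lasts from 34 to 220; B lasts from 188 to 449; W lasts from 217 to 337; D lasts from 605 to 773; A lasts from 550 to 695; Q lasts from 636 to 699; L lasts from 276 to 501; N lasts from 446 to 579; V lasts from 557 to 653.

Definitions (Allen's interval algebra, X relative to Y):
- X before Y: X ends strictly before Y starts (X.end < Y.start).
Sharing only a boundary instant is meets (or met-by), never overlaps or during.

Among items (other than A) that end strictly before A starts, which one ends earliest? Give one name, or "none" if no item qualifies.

C

Target A = [550, 695].
B [188, 449] → before → candidate.
C [34, 220] → before → candidate.
D [605, 773] → overlapped-by → excluded.
L [276, 501] → before → candidate.
N [446, 579] → overlaps → excluded.
Q [636, 699] → overlapped-by → excluded.
V [557, 653] → during → excluded.
W [217, 337] → before → candidate.
Among candidates, earliest end is 220 → C.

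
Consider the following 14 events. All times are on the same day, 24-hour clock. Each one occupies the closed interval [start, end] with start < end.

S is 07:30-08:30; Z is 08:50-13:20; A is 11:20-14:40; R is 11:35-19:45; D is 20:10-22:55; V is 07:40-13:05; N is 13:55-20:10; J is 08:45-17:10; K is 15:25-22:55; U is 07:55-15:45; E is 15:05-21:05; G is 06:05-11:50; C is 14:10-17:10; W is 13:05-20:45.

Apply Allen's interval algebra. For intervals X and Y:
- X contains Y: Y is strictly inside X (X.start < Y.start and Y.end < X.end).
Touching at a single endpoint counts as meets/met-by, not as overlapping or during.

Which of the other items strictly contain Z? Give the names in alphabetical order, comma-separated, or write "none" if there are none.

J, U

Target Z = [08:50, 13:20].
A [11:20, 14:40] → overlapped-by → no.
C [14:10, 17:10] → after → no.
D [20:10, 22:55] → after → no.
E [15:05, 21:05] → after → no.
G [06:05, 11:50] → overlaps → no.
J [08:45, 17:10] → contains → yes.
K [15:25, 22:55] → after → no.
N [13:55, 20:10] → after → no.
R [11:35, 19:45] → overlapped-by → no.
S [07:30, 08:30] → before → no.
U [07:55, 15:45] → contains → yes.
V [07:40, 13:05] → overlaps → no.
W [13:05, 20:45] → overlapped-by → no.
Result: J, U.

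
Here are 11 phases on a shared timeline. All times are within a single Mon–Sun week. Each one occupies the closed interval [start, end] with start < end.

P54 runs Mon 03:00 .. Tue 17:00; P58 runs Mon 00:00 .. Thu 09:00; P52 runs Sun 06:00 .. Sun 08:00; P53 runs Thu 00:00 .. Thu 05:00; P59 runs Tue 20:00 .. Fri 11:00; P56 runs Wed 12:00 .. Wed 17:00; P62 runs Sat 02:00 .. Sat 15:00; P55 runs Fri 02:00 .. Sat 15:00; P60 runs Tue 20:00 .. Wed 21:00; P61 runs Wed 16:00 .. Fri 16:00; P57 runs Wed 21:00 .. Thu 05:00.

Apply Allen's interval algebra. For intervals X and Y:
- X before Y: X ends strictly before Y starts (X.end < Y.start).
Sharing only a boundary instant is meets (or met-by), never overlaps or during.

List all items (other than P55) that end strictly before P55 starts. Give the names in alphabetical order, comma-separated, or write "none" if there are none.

Target P55 = [Fri 02:00, Sat 15:00].
P52 [Sun 06:00, Sun 08:00] → after → no.
P53 [Thu 00:00, Thu 05:00] → before → yes.
P54 [Mon 03:00, Tue 17:00] → before → yes.
P56 [Wed 12:00, Wed 17:00] → before → yes.
P57 [Wed 21:00, Thu 05:00] → before → yes.
P58 [Mon 00:00, Thu 09:00] → before → yes.
P59 [Tue 20:00, Fri 11:00] → overlaps → no.
P60 [Tue 20:00, Wed 21:00] → before → yes.
P61 [Wed 16:00, Fri 16:00] → overlaps → no.
P62 [Sat 02:00, Sat 15:00] → finishes → no.
Result: P53, P54, P56, P57, P58, P60.

P53, P54, P56, P57, P58, P60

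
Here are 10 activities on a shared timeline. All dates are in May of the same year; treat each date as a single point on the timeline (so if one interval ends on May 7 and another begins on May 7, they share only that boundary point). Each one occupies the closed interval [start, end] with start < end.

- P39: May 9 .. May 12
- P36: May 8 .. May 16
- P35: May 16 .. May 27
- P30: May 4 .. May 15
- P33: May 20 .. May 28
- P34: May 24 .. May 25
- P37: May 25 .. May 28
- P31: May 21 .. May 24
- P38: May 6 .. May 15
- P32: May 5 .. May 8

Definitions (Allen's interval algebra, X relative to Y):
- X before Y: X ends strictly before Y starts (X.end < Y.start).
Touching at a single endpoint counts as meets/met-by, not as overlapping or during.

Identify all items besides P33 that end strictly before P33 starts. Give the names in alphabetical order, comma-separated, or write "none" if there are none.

P30, P32, P36, P38, P39

Target P33 = [May 20, May 28].
P30 [May 4, May 15] → before → yes.
P31 [May 21, May 24] → during → no.
P32 [May 5, May 8] → before → yes.
P34 [May 24, May 25] → during → no.
P35 [May 16, May 27] → overlaps → no.
P36 [May 8, May 16] → before → yes.
P37 [May 25, May 28] → finishes → no.
P38 [May 6, May 15] → before → yes.
P39 [May 9, May 12] → before → yes.
Result: P30, P32, P36, P38, P39.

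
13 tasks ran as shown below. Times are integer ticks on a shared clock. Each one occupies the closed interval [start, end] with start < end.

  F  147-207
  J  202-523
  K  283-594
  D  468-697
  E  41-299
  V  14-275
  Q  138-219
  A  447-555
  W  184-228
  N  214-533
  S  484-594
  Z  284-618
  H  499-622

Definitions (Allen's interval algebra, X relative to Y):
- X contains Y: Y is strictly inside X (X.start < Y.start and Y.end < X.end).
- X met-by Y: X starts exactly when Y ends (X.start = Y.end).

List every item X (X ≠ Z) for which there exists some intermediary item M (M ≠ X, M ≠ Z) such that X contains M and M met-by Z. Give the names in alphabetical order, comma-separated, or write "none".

Target Z = [284, 618].
Intermediaries M with M met-by Z: none.
Union: none.

none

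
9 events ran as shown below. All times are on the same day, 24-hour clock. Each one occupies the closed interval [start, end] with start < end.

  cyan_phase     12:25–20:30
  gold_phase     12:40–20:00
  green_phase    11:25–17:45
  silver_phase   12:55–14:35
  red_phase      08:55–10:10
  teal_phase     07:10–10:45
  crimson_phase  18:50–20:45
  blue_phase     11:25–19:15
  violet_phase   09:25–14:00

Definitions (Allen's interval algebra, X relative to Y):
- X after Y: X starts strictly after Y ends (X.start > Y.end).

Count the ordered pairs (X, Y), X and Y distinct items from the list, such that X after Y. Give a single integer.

Checking all 72 ordered pairs for relation 'after'; matching pairs in alphabetical order:
(blue_phase, red_phase): blue_phase after red_phase ✓
(blue_phase, teal_phase): blue_phase after teal_phase ✓
(crimson_phase, green_phase): crimson_phase after green_phase ✓
(crimson_phase, red_phase): crimson_phase after red_phase ✓
(crimson_phase, silver_phase): crimson_phase after silver_phase ✓
(crimson_phase, teal_phase): crimson_phase after teal_phase ✓
(crimson_phase, violet_phase): crimson_phase after violet_phase ✓
(cyan_phase, red_phase): cyan_phase after red_phase ✓
(cyan_phase, teal_phase): cyan_phase after teal_phase ✓
(gold_phase, red_phase): gold_phase after red_phase ✓
(gold_phase, teal_phase): gold_phase after teal_phase ✓
(green_phase, red_phase): green_phase after red_phase ✓
(green_phase, teal_phase): green_phase after teal_phase ✓
(silver_phase, red_phase): silver_phase after red_phase ✓
(silver_phase, teal_phase): silver_phase after teal_phase ✓
Count: 15.

15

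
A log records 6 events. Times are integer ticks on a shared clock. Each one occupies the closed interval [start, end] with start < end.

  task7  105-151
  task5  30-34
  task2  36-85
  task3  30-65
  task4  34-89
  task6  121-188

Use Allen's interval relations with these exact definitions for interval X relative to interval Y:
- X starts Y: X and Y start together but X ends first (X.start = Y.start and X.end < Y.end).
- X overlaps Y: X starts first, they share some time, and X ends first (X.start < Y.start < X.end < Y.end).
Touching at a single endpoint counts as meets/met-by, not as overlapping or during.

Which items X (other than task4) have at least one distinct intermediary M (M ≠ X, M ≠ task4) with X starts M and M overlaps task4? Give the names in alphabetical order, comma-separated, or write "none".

Target task4 = [34, 89].
Intermediaries M with M overlaps task4: task3.
Via task3 — items with X starts task3: task5.
Union: task5.

task5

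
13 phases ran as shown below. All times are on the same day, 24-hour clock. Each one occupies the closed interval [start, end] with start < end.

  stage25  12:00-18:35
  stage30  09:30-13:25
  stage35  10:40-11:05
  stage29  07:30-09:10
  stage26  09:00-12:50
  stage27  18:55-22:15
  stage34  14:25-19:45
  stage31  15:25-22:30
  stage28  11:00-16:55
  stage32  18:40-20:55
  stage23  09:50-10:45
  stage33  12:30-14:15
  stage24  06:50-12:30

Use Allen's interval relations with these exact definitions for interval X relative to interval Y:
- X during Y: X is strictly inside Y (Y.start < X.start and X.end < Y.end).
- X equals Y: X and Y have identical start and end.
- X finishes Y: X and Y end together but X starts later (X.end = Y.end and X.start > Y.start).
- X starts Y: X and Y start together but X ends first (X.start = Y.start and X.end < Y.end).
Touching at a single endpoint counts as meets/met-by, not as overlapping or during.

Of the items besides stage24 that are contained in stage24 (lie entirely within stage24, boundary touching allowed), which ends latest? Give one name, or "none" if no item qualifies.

Target stage24 = [06:50, 12:30].
stage23 [09:50, 10:45] → during → candidate.
stage25 [12:00, 18:35] → overlapped-by → excluded.
stage26 [09:00, 12:50] → overlapped-by → excluded.
stage27 [18:55, 22:15] → after → excluded.
stage28 [11:00, 16:55] → overlapped-by → excluded.
stage29 [07:30, 09:10] → during → candidate.
stage30 [09:30, 13:25] → overlapped-by → excluded.
stage31 [15:25, 22:30] → after → excluded.
stage32 [18:40, 20:55] → after → excluded.
stage33 [12:30, 14:15] → met-by → excluded.
stage34 [14:25, 19:45] → after → excluded.
stage35 [10:40, 11:05] → during → candidate.
Among candidates, latest end is 11:05 → stage35.

stage35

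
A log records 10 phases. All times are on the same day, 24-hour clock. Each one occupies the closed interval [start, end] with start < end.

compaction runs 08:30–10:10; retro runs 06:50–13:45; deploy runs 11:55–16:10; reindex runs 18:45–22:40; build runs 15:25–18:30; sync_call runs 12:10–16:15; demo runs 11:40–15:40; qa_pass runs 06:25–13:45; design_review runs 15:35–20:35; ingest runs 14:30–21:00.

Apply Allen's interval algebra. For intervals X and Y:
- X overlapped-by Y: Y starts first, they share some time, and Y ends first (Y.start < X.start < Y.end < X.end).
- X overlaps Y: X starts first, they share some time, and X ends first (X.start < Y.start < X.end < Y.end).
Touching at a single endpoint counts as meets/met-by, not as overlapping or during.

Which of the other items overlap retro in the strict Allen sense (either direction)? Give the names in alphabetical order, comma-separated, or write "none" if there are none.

Target retro = [06:50, 13:45].
build [15:25, 18:30] → after → no.
compaction [08:30, 10:10] → during → no.
demo [11:40, 15:40] → overlapped-by → yes.
deploy [11:55, 16:10] → overlapped-by → yes.
design_review [15:35, 20:35] → after → no.
ingest [14:30, 21:00] → after → no.
qa_pass [06:25, 13:45] → finished-by → no.
reindex [18:45, 22:40] → after → no.
sync_call [12:10, 16:15] → overlapped-by → yes.
Result: demo, deploy, sync_call.

demo, deploy, sync_call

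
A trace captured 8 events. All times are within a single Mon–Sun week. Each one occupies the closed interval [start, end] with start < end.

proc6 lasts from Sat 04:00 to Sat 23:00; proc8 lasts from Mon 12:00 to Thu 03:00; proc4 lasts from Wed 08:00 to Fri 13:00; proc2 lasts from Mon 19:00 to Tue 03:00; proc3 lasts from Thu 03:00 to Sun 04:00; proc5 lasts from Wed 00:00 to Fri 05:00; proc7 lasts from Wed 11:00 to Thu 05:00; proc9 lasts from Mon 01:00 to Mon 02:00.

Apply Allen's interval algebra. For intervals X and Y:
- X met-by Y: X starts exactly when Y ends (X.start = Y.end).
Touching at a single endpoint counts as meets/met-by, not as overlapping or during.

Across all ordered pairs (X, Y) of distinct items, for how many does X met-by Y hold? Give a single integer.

Checking all 56 ordered pairs for relation 'met-by'; matching pairs in alphabetical order:
(proc3, proc8): proc3 met-by proc8 ✓
Count: 1.

1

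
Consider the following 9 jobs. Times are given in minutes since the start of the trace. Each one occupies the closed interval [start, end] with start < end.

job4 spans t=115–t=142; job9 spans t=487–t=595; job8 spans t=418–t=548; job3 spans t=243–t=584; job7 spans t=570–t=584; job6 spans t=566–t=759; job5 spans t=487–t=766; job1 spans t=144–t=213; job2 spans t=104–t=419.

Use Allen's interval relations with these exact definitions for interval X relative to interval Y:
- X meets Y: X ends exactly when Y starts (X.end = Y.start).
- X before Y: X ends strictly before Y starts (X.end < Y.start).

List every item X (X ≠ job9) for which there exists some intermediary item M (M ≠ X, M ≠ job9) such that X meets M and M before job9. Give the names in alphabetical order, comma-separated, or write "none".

Target job9 = [t=487, t=595].
Intermediaries M with M before job9: job1, job2, job4.
Via job1 — items with X meets job1: none.
Via job2 — items with X meets job2: none.
Via job4 — items with X meets job4: none.
Union: none.

none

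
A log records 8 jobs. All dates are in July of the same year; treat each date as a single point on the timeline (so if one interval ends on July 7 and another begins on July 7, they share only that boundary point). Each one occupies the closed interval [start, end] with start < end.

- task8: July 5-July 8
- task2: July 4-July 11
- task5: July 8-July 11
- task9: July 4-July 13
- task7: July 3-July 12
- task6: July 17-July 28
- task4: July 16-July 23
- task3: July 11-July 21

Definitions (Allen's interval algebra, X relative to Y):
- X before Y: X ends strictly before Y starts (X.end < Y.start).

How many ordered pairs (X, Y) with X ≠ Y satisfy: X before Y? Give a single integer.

11

Checking all 56 ordered pairs for relation 'before'; matching pairs in alphabetical order:
(task2, task4): task2 before task4 ✓
(task2, task6): task2 before task6 ✓
(task5, task4): task5 before task4 ✓
(task5, task6): task5 before task6 ✓
(task7, task4): task7 before task4 ✓
(task7, task6): task7 before task6 ✓
(task8, task3): task8 before task3 ✓
(task8, task4): task8 before task4 ✓
(task8, task6): task8 before task6 ✓
(task9, task4): task9 before task4 ✓
(task9, task6): task9 before task6 ✓
Count: 11.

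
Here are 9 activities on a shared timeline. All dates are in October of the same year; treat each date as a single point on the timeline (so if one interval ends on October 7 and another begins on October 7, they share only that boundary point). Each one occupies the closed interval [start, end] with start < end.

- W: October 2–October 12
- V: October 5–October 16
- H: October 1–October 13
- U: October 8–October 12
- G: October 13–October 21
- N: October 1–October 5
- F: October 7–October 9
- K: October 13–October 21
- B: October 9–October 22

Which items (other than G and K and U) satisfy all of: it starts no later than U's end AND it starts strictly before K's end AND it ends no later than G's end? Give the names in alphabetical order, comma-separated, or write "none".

Conditions: its start is no later than U's end (X.start <= October 12) AND its start is strictly before K's end (X.start < October 21) AND its end is no later than G's end (X.end <= October 21).
B: start October 9 <= October 12? ✓; start October 9 < October 21? ✓; end October 22 <= October 21? ✗ → no.
F: start October 7 <= October 12? ✓; start October 7 < October 21? ✓; end October 9 <= October 21? ✓ → yes.
H: start October 1 <= October 12? ✓; start October 1 < October 21? ✓; end October 13 <= October 21? ✓ → yes.
N: start October 1 <= October 12? ✓; start October 1 < October 21? ✓; end October 5 <= October 21? ✓ → yes.
V: start October 5 <= October 12? ✓; start October 5 < October 21? ✓; end October 16 <= October 21? ✓ → yes.
W: start October 2 <= October 12? ✓; start October 2 < October 21? ✓; end October 12 <= October 21? ✓ → yes.
Result: F, H, N, V, W.

F, H, N, V, W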